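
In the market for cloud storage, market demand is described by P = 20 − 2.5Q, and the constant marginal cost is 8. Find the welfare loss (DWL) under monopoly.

DWL = 7.2

Perfect competition: P = MC = 8, so 20 − 2.5Q = 8 and Q = 4.8.
A monopolist chooses Q where MR = MC. MR = 20 − 5Q; setting this equal to 8 gives Q = 2.4 and P = 14.
DWL is the triangle between Q = 2.4 and Q = 4.8: ½·(4.8 − 2.4)·(14 − 8) = 7.2.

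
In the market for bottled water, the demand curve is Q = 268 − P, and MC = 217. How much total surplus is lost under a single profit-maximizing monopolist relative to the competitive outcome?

Inverting demand: P = 268 − Q.
Competitive firms price at marginal cost: P = 217, giving Q = 51.
The monopolist equates marginal revenue to marginal cost: 268 − 2Q = 217, so Q = 25.5. From demand, P = 242.5.
DWL is the triangle between Q = 25.5 and Q = 51: ½·(51 − 25.5)·(242.5 − 217) = 325.125.

DWL = 325.125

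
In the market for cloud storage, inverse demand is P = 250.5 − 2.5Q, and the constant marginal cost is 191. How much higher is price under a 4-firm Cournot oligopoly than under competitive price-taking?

Under competition P = MC = 191, so Q = (250.5 − 191)/2.5 = 23.8.
Cournot with 4 identical firms: the symmetric best-response condition is 250.5 − 12.5q = 191. Each firm produces q = 4.76, total output Q = 19.04, price P = 202.9.
Change in price: 202.9 − 191 = 11.9.

P rises by 11.9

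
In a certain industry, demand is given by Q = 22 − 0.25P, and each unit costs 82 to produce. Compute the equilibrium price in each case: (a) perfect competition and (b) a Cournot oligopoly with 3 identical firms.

Competition: P = 82; Cournot: P = 83.5

Inverting demand: P = 88 − 4Q.
Perfect competition: P = MC = 82, so 88 − 4Q = 82 and Q = 1.5.
Cournot with 3 identical firms: the symmetric best-response condition is 88 − 16q = 82. Each firm produces q = 0.375, total output Q = 1.125, price P = 83.5.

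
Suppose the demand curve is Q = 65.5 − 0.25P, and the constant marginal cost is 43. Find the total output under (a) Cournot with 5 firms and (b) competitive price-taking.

Inverting demand: P = 262 − 4Q.
Cournot with 5 identical firms: the symmetric best-response condition is 262 − 24q = 43. Each firm produces q = 9.125, total output Q = 45.625, price P = 79.5.
Under competition P = MC = 43, so Q = (262 − 43)/4 = 54.75.

Cournot: Q = 45.625; Competition: Q = 54.75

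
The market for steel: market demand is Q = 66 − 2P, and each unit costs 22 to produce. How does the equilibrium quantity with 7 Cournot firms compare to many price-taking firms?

Cournot: Q = 19.25; Competition: Q = 22

Inverting demand: P = 33 − 0.5Q.
In a 7-firm Cournot equilibrium, symmetry and the first-order condition give q = (33 − 22)/(4) = 2.75. So Q = 19.25 and P = 23.375.
Competitive firms price at marginal cost: P = 22, giving Q = 22.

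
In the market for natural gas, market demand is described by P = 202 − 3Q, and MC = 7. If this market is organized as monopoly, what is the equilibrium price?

Monopoly sets MR = MC: 202 − 6Q = 7 ⇒ Q = 32.5, P = 202 − 3·32.5 = 104.5.

P = 104.5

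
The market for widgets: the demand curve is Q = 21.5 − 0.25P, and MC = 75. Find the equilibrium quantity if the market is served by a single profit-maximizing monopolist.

Q = 1.375

Inverting demand: P = 86 − 4Q.
A monopolist chooses Q where MR = MC. MR = 86 − 8Q; setting this equal to 75 gives Q = 1.375 and P = 80.5.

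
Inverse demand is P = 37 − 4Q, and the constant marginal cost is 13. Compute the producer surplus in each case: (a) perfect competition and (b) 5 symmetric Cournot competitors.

Perfect competition: P = MC = 13, so 37 − 4Q = 13 and Q = 6.
PS = (13 − 13)·6 = 0.
Cournot with 5 identical firms: the symmetric best-response condition is 37 − 24q = 13. Each firm produces q = 1, total output Q = 5, price P = 17.
PS = (17 − 13)·5 = 20.

Competition: PS = 0; Cournot: PS = 20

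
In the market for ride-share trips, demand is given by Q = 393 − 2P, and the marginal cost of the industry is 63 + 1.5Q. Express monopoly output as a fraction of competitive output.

Q_m/Q_c = 0.8

Inverting demand: P = 196.5 − 0.5Q.
A monopolist chooses Q where MR = MC. MR = 196.5 − Q; setting this equal to 63 + 1.5Q gives Q = 53.4 and P = 169.8.
Under competition P = MC: 196.5 − 0.5Q = 63 + 1.5Q ⇒ Q = 66.75, P = 163.125.
Ratio Q_m/Q_c = 53.4/66.75 = 0.8.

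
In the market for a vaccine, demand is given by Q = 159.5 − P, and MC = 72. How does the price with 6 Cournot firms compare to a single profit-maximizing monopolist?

Cournot: P = 84.5; Monopoly: P = 115.75

Inverting demand: P = 159.5 − Q.
In a 6-firm Cournot equilibrium, symmetry and the first-order condition give q = (159.5 − 72)/(7) = 12.5. So Q = 75 and P = 84.5.
The monopolist equates marginal revenue to marginal cost: 159.5 − 2Q = 72, so Q = 43.75. From demand, P = 115.75.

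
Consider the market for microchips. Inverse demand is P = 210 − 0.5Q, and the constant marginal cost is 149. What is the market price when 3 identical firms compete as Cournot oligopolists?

Cournot with 3 identical firms: the symmetric best-response condition is 210 − 2q = 149. Each firm produces q = 30.5, total output Q = 91.5, price P = 164.25.

P = 164.25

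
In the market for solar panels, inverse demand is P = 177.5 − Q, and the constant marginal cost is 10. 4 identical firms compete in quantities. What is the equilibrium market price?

In a 4-firm Cournot equilibrium, symmetry and the first-order condition give q = (177.5 − 10)/(5) = 33.5. So Q = 134 and P = 43.5.

P = 43.5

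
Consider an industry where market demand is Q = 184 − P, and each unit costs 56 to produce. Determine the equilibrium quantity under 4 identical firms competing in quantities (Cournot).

Q = 102.4

Inverting demand: P = 184 − Q.
In a 4-firm Cournot equilibrium, symmetry and the first-order condition give q = (184 − 56)/(5) = 25.6. So Q = 102.4 and P = 81.6.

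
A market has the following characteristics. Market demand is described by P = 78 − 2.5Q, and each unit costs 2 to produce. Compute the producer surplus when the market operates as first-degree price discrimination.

PS = 1155.2

With perfect price discrimination, output is the efficient level Q = 30.4 (where demand meets MC), but every buyer pays their willingness to pay: CS = 0 and PS = total surplus.
PS = ½·(78 − 2)·30.4 = 1155.2.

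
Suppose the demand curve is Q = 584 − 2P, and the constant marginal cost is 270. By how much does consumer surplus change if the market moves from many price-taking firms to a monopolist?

CS falls by 363

Inverting demand: P = 292 − 0.5Q.
Competitive firms price at marginal cost: P = 270, giving Q = 44.
CS = ½·(292 − 270)·44 = 484.
A monopolist chooses Q where MR = MC. MR = 292 − Q; setting this equal to 270 gives Q = 22 and P = 281.
CS = ½·(292 − 281)·22 = 121.
Change in consumer surplus: 121 − 484 = −363.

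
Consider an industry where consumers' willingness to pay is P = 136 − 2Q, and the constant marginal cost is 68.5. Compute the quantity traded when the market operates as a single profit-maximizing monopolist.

A monopolist chooses Q where MR = MC. MR = 136 − 4Q; setting this equal to 68.5 gives Q = 16.875 and P = 102.25.

Q = 16.875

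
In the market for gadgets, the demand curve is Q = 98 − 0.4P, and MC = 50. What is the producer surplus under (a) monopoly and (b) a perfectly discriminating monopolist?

Inverting demand: P = 245 − 2.5Q.
The monopolist equates marginal revenue to marginal cost: 245 − 5Q = 50, so Q = 39. From demand, P = 147.5.
PS = (147.5 − 50)·39 = 3802.5.
With perfect price discrimination, output is the efficient level Q = 78 (where demand meets MC), but every buyer pays their willingness to pay: CS = 0 and PS = total surplus.
PS = ½·(245 − 50)·78 = 7605.

Monopoly: PS = 3802.5; Perfect PD: PS = 7605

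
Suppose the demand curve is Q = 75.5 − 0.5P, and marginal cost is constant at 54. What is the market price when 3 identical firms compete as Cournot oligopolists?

P = 78.25

Inverting demand: P = 151 − 2Q.
Cournot with 3 identical firms: the symmetric best-response condition is 151 − 8q = 54. Each firm produces q = 12.125, total output Q = 36.375, price P = 78.25.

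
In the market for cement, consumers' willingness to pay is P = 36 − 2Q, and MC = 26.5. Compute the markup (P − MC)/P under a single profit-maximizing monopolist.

Lerner index = 0.152

A monopolist chooses Q where MR = MC. MR = 36 − 4Q; setting this equal to 26.5 gives Q = 2.375 and P = 31.25.
Lerner index = (P − MC)/P = (31.25 − 26.5)/31.25 = 0.152.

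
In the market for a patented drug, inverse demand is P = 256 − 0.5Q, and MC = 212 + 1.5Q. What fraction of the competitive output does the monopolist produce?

Q_m/Q_c = 0.8

The monopolist equates marginal revenue to marginal cost: 256 − Q = 212 + 1.5Q, so Q = 17.6. From demand, P = 247.2.
Under competition P = MC: 256 − 0.5Q = 212 + 1.5Q ⇒ Q = 22, P = 245.
Ratio Q_m/Q_c = 17.6/22 = 0.8.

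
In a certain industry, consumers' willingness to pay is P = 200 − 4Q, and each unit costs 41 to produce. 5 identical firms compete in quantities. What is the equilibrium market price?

P = 67.5

Cournot with 5 identical firms: the symmetric best-response condition is 200 − 24q = 41. Each firm produces q = 6.625, total output Q = 33.125, price P = 67.5.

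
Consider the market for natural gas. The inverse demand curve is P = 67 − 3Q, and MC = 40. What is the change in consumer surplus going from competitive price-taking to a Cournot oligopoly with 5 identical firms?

CS falls by 37.125

Competitive firms price at marginal cost: P = 40, giving Q = 9.
CS = ½·(67 − 40)·9 = 121.5.
Cournot with 5 identical firms: the symmetric best-response condition is 67 − 18q = 40. Each firm produces q = 1.5, total output Q = 7.5, price P = 44.5.
CS = ½·(67 − 44.5)·7.5 = 84.375.
Change in consumer surplus: 84.375 − 121.5 = −37.125.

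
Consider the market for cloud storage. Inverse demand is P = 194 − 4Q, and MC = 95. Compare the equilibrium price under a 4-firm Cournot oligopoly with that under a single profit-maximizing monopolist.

Cournot: P = 114.8; Monopoly: P = 144.5

Cournot with 4 identical firms: the symmetric best-response condition is 194 − 20q = 95. Each firm produces q = 4.95, total output Q = 19.8, price P = 114.8.
Monopoly sets MR = MC: 194 − 8Q = 95 ⇒ Q = 12.375, P = 194 − 4·12.375 = 144.5.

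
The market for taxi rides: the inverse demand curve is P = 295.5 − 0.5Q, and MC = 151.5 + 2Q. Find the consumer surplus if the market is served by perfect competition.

Competitive equilibrium sets price equal to marginal cost: 295.5 − 0.5Q = 151.5 + 2Q, so Q = 57.6 and P = 266.7.
CS = ½·(295.5 − 266.7)·57.6 = 829.44.

CS = 829.44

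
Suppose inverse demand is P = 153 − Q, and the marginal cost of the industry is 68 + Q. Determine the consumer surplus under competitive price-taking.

CS = 903.125

Competitive equilibrium sets price equal to marginal cost: 153 − Q = 68 + Q, so Q = 42.5 and P = 110.5.
CS = ½·(153 − 110.5)·42.5 = 903.125.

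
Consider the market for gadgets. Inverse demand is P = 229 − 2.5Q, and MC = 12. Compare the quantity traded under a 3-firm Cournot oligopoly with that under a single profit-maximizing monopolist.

Cournot: Q = 65.1; Monopoly: Q = 43.4

In a 3-firm Cournot equilibrium, symmetry and the first-order condition give q = (229 − 12)/(10) = 21.7. So Q = 65.1 and P = 66.25.
Monopoly sets MR = MC: 229 − 5Q = 12 ⇒ Q = 43.4, P = 229 − 2.5·43.4 = 120.5.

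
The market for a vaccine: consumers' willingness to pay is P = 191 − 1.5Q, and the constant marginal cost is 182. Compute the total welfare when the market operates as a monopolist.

A monopolist chooses Q where MR = MC. MR = 191 − 3Q; setting this equal to 182 gives Q = 3 and P = 186.5.
CS = ½·(191 − 186.5)·3 = 6.75; PS = (186.5 − 182)·3 = 13.5; TS = 20.25.

TS = 20.25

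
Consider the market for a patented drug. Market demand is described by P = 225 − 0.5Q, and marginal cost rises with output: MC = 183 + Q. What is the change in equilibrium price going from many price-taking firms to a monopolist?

Competitive equilibrium sets price equal to marginal cost: 225 − 0.5Q = 183 + Q, so Q = 28 and P = 211.
Monopoly sets MR = MC: 225 − Q = 183 + Q ⇒ Q = 21, P = 225 − 0.5·21 = 214.5.
Change in equilibrium price: 214.5 − 211 = 3.5.

Equilibrium price rises by 3.5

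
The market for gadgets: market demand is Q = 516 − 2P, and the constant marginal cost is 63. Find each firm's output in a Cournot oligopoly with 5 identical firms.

Inverting demand: P = 258 − 0.5Q.
With 5 symmetric Cournot firms, each firm's FOC gives 258 − 3q = 63, so q = 65, Q = 5·65 = 325, and P = 95.5.

q_i = 65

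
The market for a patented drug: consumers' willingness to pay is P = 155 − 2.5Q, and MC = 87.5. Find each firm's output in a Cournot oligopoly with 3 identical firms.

With 3 symmetric Cournot firms, each firm's FOC gives 155 − 10q = 87.5, so q = 6.75, Q = 3·6.75 = 20.25, and P = 104.375.

q_i = 6.75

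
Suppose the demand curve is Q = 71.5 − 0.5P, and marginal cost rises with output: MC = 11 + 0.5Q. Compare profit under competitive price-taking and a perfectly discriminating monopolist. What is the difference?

Inverting demand: P = 143 − 2Q.
Under competition P = MC: 143 − 2Q = 11 + 0.5Q ⇒ Q = 52.8, P = 37.4.
Profit = 37.4·52.8 − (11·52.8 + ½·0.5·52.8²) = 696.96.
Under first-degree price discrimination the firm charges each unit its demand price and produces up to where P = MC, i.e. Q = 52.8. Consumer surplus is zero; producer surplus equals total surplus.
PS equals the full surplus area, 3484.8. Profit = 3484.8 = 3484.8.
Change in profit: 3484.8 − 696.96 = 2787.84.

Profit rises by 2787.84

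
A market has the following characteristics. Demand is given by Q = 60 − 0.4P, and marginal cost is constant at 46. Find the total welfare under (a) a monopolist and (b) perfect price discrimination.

Monopoly: TS = 1622.4; Perfect PD: TS = 2163.2

Inverting demand: P = 150 − 2.5Q.
A monopolist chooses Q where MR = MC. MR = 150 − 5Q; setting this equal to 46 gives Q = 20.8 and P = 98.
CS = ½·(150 − 98)·20.8 = 540.8; PS = (98 − 46)·20.8 = 1081.6; TS = 1622.4.
A perfectly discriminating monopolist sells every unit with P(Q) ≥ MC(Q), so output equals the competitive quantity Q = 41.6. Each buyer pays their reservation price, so CS = 0 and the firm captures all surplus.
TS = 2163.2 (equal to competitive TS).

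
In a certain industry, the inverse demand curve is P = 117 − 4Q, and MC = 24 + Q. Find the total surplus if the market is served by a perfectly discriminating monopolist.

TS = 864.9

With perfect price discrimination, output is the efficient level Q = 18.6 (where demand meets MC), but every buyer pays their willingness to pay: CS = 0 and PS = total surplus.
TS = 864.9 (equal to competitive TS).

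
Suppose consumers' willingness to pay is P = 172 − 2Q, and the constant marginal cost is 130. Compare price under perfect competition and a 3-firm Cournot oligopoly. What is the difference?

Under competition P = MC = 130, so Q = (172 − 130)/2 = 21.
In a 3-firm Cournot equilibrium, symmetry and the first-order condition give q = (172 − 130)/(8) = 5.25. So Q = 15.75 and P = 140.5.
Change in price: 140.5 − 130 = 10.5.

P rises by 10.5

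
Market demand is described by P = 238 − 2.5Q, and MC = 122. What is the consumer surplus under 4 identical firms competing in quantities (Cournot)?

Cournot with 4 identical firms: the symmetric best-response condition is 238 − 12.5q = 122. Each firm produces q = 9.28, total output Q = 37.12, price P = 145.2.
CS = ½·(238 − 145.2)·37.12 = 1722.368.

CS = 1722.368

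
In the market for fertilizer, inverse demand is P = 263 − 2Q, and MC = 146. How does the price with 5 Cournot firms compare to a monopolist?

With 5 symmetric Cournot firms, each firm's FOC gives 263 − 12q = 146, so q = 9.75, Q = 5·9.75 = 48.75, and P = 165.5.
Monopoly sets MR = MC: 263 − 4Q = 146 ⇒ Q = 29.25, P = 263 − 2·29.25 = 204.5.

Cournot: P = 165.5; Monopoly: P = 204.5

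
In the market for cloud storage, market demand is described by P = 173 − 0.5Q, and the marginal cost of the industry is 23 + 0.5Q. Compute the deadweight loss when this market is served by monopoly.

DWL = 1250

Competitive equilibrium sets price equal to marginal cost: 173 − 0.5Q = 23 + 0.5Q, so Q = 150 and P = 98.
A monopolist chooses Q where MR = MC. MR = 173 − Q; setting this equal to 23 + 0.5Q gives Q = 100 and P = 123.
CS = ½·(173 − 98)·150 = 5625; PS = (98·150 − 23·150 − ½·0.5·150²) = 5625; TS = 11250.
CS = ½·(173 − 123)·100 = 2500; PS = (123·100 − 23·100 − ½·0.5·100²) = 7500; TS = 10000.
DWL = 11250 − 10000 = 1250.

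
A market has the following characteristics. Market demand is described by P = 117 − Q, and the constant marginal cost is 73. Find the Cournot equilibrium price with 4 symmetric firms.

With 4 symmetric Cournot firms, each firm's FOC gives 117 − 5q = 73, so q = 8.8, Q = 4·8.8 = 35.2, and P = 81.8.

P = 81.8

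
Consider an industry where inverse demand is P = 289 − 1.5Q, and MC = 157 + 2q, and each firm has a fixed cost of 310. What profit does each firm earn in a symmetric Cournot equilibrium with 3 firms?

π_i = 370.625

With 3 symmetric Cournot firms, each firm's FOC gives 289 − 6q = 157 + 2q, so q = 16.5, Q = 3·16.5 = 49.5, and P = 214.75.
Each firm's profit = 214.75·16.5 − (157·16.5 + ½·2·16.5²) − 310 = 370.625.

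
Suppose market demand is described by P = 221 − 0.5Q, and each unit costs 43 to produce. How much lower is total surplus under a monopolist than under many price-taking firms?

Under competition P = MC = 43, so Q = (221 − 43)/0.5 = 356.
CS = ½·(221 − 43)·356 = 31684; PS = (43 − 43)·356 = 0; TS = 31684.
A monopolist chooses Q where MR = MC. MR = 221 − Q; setting this equal to 43 gives Q = 178 and P = 132.
CS = ½·(221 − 132)·178 = 7921; PS = (132 − 43)·178 = 15842; TS = 23763.
Change in total surplus: 23763 − 31684 = −7921.

TS falls by 7921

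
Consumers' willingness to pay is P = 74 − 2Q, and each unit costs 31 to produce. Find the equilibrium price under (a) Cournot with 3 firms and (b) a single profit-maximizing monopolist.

With 3 symmetric Cournot firms, each firm's FOC gives 74 − 8q = 31, so q = 5.375, Q = 3·5.375 = 16.125, and P = 41.75.
Monopoly sets MR = MC: 74 − 4Q = 31 ⇒ Q = 10.75, P = 74 − 2·10.75 = 52.5.

Cournot: P = 41.75; Monopoly: P = 52.5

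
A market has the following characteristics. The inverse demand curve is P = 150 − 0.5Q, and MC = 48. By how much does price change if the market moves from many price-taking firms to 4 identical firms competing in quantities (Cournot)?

P rises by 20.4

Under competition P = MC = 48, so Q = (150 − 48)/0.5 = 204.
Cournot with 4 identical firms: the symmetric best-response condition is 150 − 2.5q = 48. Each firm produces q = 40.8, total output Q = 163.2, price P = 68.4.
Change in price: 68.4 − 48 = 20.4.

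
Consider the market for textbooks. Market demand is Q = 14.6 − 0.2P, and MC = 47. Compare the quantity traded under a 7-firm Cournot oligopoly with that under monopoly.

Cournot: Q = 4.55; Monopoly: Q = 2.6

Inverting demand: P = 73 − 5Q.
With 7 symmetric Cournot firms, each firm's FOC gives 73 − 40q = 47, so q = 0.65, Q = 7·0.65 = 4.55, and P = 50.25.
The monopolist equates marginal revenue to marginal cost: 73 − 10Q = 47, so Q = 2.6. From demand, P = 60.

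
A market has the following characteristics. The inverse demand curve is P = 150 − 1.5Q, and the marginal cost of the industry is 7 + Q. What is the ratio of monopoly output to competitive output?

A monopolist chooses Q where MR = MC. MR = 150 − 3Q; setting this equal to 7 + Q gives Q = 35.75 and P = 96.375.
Competitive equilibrium sets price equal to marginal cost: 150 − 1.5Q = 7 + Q, so Q = 57.2 and P = 64.2.
Ratio Q_m/Q_c = 35.75/57.2 = 0.625.

Q_m/Q_c = 0.625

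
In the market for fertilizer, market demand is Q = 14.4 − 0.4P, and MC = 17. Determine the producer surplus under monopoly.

PS = 36.1

Inverting demand: P = 36 − 2.5Q.
A monopolist chooses Q where MR = MC. MR = 36 − 5Q; setting this equal to 17 gives Q = 3.8 and P = 26.5.
PS = (26.5 − 17)·3.8 = 36.1.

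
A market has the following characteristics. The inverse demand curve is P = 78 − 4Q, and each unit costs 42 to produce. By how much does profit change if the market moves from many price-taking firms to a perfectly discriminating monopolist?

Competitive firms price at marginal cost: P = 42, giving Q = 9.
Profit = (42 − 42)·9 = 0.
Under first-degree price discrimination the firm charges each unit its demand price and produces up to where P = MC, i.e. Q = 9. Consumer surplus is zero; producer surplus equals total surplus.
PS equals the full surplus area, 162. Profit = 162 = 162.
Change in profit: 162 − 0 = 162.

π rises by 162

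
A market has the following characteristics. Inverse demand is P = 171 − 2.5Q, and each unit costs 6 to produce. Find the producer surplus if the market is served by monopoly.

PS = 2722.5

Monopoly sets MR = MC: 171 − 5Q = 6 ⇒ Q = 33, P = 171 − 2.5·33 = 88.5.
PS = (88.5 − 6)·33 = 2722.5.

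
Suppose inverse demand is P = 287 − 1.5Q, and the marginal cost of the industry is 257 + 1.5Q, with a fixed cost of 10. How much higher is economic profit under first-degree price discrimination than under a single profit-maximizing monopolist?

π rises by 50

Monopoly sets MR = MC: 287 − 3Q = 257 + 1.5Q ⇒ Q = 20/3, P = 287 − 1.5·20/3 = 277.
Profit = 277·20/3 − (257·20/3 + ½·1.5·(20/3)²) − 10 = 90.
With perfect price discrimination, output is the efficient level Q = 10 (where demand meets MC), but every buyer pays their willingness to pay: CS = 0 and PS = total surplus.
PS equals the full surplus area, 150. Profit = 150 − 10 = 140.
Change in economic profit: 140 − 90 = 50.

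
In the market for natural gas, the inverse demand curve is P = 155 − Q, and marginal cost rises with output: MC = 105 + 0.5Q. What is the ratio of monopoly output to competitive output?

A monopolist chooses Q where MR = MC. MR = 155 − 2Q; setting this equal to 105 + 0.5Q gives Q = 20 and P = 135.
Competitive equilibrium sets price equal to marginal cost: 155 − Q = 105 + 0.5Q, so Q = 100/3 and P = 365/3.
Ratio Q_m/Q_c = 20/(100/3) = 0.6.

Q_m/Q_c = 0.6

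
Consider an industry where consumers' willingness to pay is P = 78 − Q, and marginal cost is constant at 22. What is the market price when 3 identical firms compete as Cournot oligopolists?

In a 3-firm Cournot equilibrium, symmetry and the first-order condition give q = (78 − 22)/(4) = 14. So Q = 42 and P = 36.

P = 36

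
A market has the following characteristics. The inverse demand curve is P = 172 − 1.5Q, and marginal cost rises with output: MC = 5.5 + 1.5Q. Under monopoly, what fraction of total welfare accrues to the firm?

PS/TS = 0.75

The monopolist equates marginal revenue to marginal cost: 172 − 3Q = 5.5 + 1.5Q, so Q = 37. From demand, P = 116.5.
CS = ½·(172 − 116.5)·37 = 1026.75.
PS = P·Q − VC(Q) = 116.5·37 − (5.5·37 + ½·1.5·37²) = 3080.25.
Share captured = PS/TS = 3080.25/4107 = 0.75.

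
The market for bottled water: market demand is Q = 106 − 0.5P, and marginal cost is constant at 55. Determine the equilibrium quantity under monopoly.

Q = 39.25

Inverting demand: P = 212 − 2Q.
A monopolist chooses Q where MR = MC. MR = 212 − 4Q; setting this equal to 55 gives Q = 39.25 and P = 133.5.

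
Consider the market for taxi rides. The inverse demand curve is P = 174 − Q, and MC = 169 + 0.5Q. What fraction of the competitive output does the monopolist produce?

Q_m/Q_c = 0.6

The monopolist equates marginal revenue to marginal cost: 174 − 2Q = 169 + 0.5Q, so Q = 2. From demand, P = 172.
Competitive equilibrium sets price equal to marginal cost: 174 − Q = 169 + 0.5Q, so Q = 10/3 and P = 512/3.
Ratio Q_m/Q_c = 2/(10/3) = 0.6.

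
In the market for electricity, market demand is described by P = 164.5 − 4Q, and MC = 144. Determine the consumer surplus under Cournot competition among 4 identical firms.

CS = 33.62

Cournot with 4 identical firms: the symmetric best-response condition is 164.5 − 20q = 144. Each firm produces q = 1.025, total output Q = 4.1, price P = 148.1.
CS = ½·(164.5 − 148.1)·4.1 = 33.62.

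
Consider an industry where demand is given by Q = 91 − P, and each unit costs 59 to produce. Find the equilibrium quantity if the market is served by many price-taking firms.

Inverting demand: P = 91 − Q.
Under competition P = MC = 59, so Q = (91 − 59)/1 = 32.

Q = 32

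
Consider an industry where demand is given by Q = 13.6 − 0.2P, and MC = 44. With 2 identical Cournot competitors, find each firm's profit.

Inverting demand: P = 68 − 5Q.
In a 2-firm Cournot equilibrium, symmetry and the first-order condition give q = (68 − 44)/(15) = 1.6. So Q = 3.2 and P = 52.
Each firm's profit = (52 − 44)·1.6 = 12.8.

π_i = 12.8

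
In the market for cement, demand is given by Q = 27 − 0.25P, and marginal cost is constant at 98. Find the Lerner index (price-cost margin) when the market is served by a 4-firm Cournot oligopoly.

Inverting demand: P = 108 − 4Q.
Cournot with 4 identical firms: the symmetric best-response condition is 108 − 20q = 98. Each firm produces q = 0.5, total output Q = 2, price P = 100.
Lerner index = (P − MC)/P = (100 − 98)/100 = 0.02.

Lerner index = 0.02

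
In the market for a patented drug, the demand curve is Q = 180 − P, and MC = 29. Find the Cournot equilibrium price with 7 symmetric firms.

P = 47.875

Inverting demand: P = 180 − Q.
Cournot with 7 identical firms: the symmetric best-response condition is 180 − 8q = 29. Each firm produces q = 18.875, total output Q = 132.125, price P = 47.875.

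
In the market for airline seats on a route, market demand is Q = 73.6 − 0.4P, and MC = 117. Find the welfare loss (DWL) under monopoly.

DWL = 224.45

Inverting demand: P = 184 − 2.5Q.
Competitive firms price at marginal cost: P = 117, giving Q = 26.8.
Monopoly sets MR = MC: 184 − 5Q = 117 ⇒ Q = 13.4, P = 184 − 2.5·13.4 = 150.5.
DWL is the triangle between Q = 13.4 and Q = 26.8: ½·(26.8 − 13.4)·(150.5 − 117) = 224.45.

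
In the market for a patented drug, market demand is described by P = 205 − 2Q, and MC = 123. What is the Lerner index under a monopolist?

Monopoly sets MR = MC: 205 − 4Q = 123 ⇒ Q = 20.5, P = 205 − 2·20.5 = 164.
Lerner index = (P − MC)/P = (164 − 123)/164 = 0.25.

Lerner index = 0.25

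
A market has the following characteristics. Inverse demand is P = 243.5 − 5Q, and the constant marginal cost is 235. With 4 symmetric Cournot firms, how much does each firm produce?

q_i = 0.34

Cournot with 4 identical firms: the symmetric best-response condition is 243.5 − 25q = 235. Each firm produces q = 0.34, total output Q = 1.36, price P = 236.7.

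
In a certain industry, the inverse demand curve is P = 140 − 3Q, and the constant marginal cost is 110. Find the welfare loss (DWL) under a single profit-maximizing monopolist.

Competitive firms price at marginal cost: P = 110, giving Q = 10.
A monopolist chooses Q where MR = MC. MR = 140 − 6Q; setting this equal to 110 gives Q = 5 and P = 125.
DWL is the triangle between Q = 5 and Q = 10: ½·(10 − 5)·(125 − 110) = 37.5.

DWL = 37.5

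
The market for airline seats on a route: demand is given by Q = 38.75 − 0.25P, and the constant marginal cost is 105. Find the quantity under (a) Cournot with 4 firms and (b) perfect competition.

Cournot: Q = 10; Competition: Q = 12.5

Inverting demand: P = 155 − 4Q.
With 4 symmetric Cournot firms, each firm's FOC gives 155 − 20q = 105, so q = 2.5, Q = 4·2.5 = 10, and P = 115.
Under competition P = MC = 105, so Q = (155 − 105)/4 = 12.5.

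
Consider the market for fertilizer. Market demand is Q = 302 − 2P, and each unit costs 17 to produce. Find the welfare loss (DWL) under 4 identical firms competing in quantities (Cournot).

DWL = 718.24

Inverting demand: P = 151 − 0.5Q.
Under competition P = MC = 17, so Q = (151 − 17)/0.5 = 268.
With 4 symmetric Cournot firms, each firm's FOC gives 151 − 2.5q = 17, so q = 53.6, Q = 4·53.6 = 214.4, and P = 43.8.
DWL is the triangle between Q = 214.4 and Q = 268: ½·(268 − 214.4)·(43.8 − 17) = 718.24.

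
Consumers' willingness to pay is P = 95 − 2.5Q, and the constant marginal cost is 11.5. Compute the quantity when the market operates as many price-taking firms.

Perfect competition: P = MC = 11.5, so 95 − 2.5Q = 11.5 and Q = 33.4.

Q = 33.4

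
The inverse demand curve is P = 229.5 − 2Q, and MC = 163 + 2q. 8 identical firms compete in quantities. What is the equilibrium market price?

P = 176.3

With 8 symmetric Cournot firms, each firm's FOC gives 229.5 − 18q = 163 + 2q, so q = 3.325, Q = 8·3.325 = 26.6, and P = 176.3.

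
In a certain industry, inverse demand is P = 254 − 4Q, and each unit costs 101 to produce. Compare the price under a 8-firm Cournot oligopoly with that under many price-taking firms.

Cournot: P = 118; Competition: P = 101

Cournot with 8 identical firms: the symmetric best-response condition is 254 − 36q = 101. Each firm produces q = 4.25, total output Q = 34, price P = 118.
Perfect competition: P = MC = 101, so 254 − 4Q = 101 and Q = 38.25.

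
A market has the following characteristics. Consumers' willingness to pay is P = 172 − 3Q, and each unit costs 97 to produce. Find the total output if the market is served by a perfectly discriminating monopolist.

Q = 25

With perfect price discrimination, output is the efficient level Q = 25 (where demand meets MC), but every buyer pays their willingness to pay: CS = 0 and PS = total surplus.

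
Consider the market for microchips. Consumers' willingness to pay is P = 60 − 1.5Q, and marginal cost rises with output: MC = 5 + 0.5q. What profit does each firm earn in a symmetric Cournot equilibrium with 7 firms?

π_i = 33.88

In a 7-firm Cournot equilibrium, symmetry and the first-order condition give q = (60 − 5)/(12.5) = 4.4. So Q = 30.8 and P = 13.8.
Each firm's profit = 13.8·4.4 − (5·4.4 + ½·0.5·4.4²) = 33.88.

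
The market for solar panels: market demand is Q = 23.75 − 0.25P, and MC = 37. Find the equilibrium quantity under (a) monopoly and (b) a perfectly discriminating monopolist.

Inverting demand: P = 95 − 4Q.
A monopolist chooses Q where MR = MC. MR = 95 − 8Q; setting this equal to 37 gives Q = 7.25 and P = 66.
With perfect price discrimination, output is the efficient level Q = 14.5 (where demand meets MC), but every buyer pays their willingness to pay: CS = 0 and PS = total surplus.

Monopoly: Q = 7.25; Perfect PD: Q = 14.5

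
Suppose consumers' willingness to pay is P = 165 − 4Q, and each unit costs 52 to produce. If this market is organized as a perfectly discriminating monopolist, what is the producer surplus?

A perfectly discriminating monopolist sells every unit with P(Q) ≥ MC(Q), so output equals the competitive quantity Q = 28.25. Each buyer pays their reservation price, so CS = 0 and the firm captures all surplus.
PS = ½·(165 − 52)·28.25 = 1596.125.

PS = 1596.125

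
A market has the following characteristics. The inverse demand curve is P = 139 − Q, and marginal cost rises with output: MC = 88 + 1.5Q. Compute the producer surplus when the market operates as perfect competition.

PS = 312.12

Competitive equilibrium sets price equal to marginal cost: 139 − Q = 88 + 1.5Q, so Q = 20.4 and P = 118.6.
PS = P·Q − VC(Q) = 118.6·20.4 − (88·20.4 + ½·1.5·20.4²) = 312.12.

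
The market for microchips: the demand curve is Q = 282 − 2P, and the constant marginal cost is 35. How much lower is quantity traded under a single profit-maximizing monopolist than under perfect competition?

Quantity traded falls by 106

Inverting demand: P = 141 − 0.5Q.
Perfect competition: P = MC = 35, so 141 − 0.5Q = 35 and Q = 212.
The monopolist equates marginal revenue to marginal cost: 141 − Q = 35, so Q = 106. From demand, P = 88.
Change in quantity traded: 106 − 212 = −106.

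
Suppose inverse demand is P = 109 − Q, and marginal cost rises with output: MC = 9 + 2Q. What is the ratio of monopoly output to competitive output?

Monopoly sets MR = MC: 109 − 2Q = 9 + 2Q ⇒ Q = 25, P = 109 − 25 = 84.
Competitive equilibrium sets price equal to marginal cost: 109 − Q = 9 + 2Q, so Q = 100/3 and P = 227/3.
Ratio Q_m/Q_c = 25/(100/3) = 0.75.

Q_m/Q_c = 0.75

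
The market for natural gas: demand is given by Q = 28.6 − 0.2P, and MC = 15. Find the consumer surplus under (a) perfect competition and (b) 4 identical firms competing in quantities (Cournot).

Competition: CS = 1638.4; Cournot: CS = 1048.576

Inverting demand: P = 143 − 5Q.
Under competition P = MC = 15, so Q = (143 − 15)/5 = 25.6.
CS = ½·(143 − 15)·25.6 = 1638.4.
With 4 symmetric Cournot firms, each firm's FOC gives 143 − 25q = 15, so q = 5.12, Q = 4·5.12 = 20.48, and P = 40.6.
CS = ½·(143 − 40.6)·20.48 = 1048.576.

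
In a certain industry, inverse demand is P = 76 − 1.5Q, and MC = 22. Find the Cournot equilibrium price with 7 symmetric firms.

In a 7-firm Cournot equilibrium, symmetry and the first-order condition give q = (76 − 22)/(12) = 4.5. So Q = 31.5 and P = 28.75.

P = 28.75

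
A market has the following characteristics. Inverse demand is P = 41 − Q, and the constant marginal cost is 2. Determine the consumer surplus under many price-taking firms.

Competitive firms price at marginal cost: P = 2, giving Q = 39.
CS = ½·(41 − 2)·39 = 760.5.

CS = 760.5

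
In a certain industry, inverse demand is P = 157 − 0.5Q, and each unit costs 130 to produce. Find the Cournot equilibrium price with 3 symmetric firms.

P = 136.75

Cournot with 3 identical firms: the symmetric best-response condition is 157 − 2q = 130. Each firm produces q = 13.5, total output Q = 40.5, price P = 136.75.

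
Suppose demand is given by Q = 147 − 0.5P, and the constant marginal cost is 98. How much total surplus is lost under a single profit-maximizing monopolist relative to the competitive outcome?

Inverting demand: P = 294 − 2Q.
Competitive firms price at marginal cost: P = 98, giving Q = 98.
A monopolist chooses Q where MR = MC. MR = 294 − 4Q; setting this equal to 98 gives Q = 49 and P = 196.
DWL is the triangle between Q = 49 and Q = 98: ½·(98 − 49)·(196 − 98) = 2401.

DWL = 2401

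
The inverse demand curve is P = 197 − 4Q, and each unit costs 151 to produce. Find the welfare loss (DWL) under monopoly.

DWL = 66.125

Under competition P = MC = 151, so Q = (197 − 151)/4 = 11.5.
Monopoly sets MR = MC: 197 − 8Q = 151 ⇒ Q = 5.75, P = 197 − 4·5.75 = 174.
DWL is the triangle between Q = 5.75 and Q = 11.5: ½·(11.5 − 5.75)·(174 − 151) = 66.125.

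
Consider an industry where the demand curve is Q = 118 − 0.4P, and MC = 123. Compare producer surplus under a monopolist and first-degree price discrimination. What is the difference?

Producer surplus rises by 2958.4

Inverting demand: P = 295 − 2.5Q.
The monopolist equates marginal revenue to marginal cost: 295 − 5Q = 123, so Q = 34.4. From demand, P = 209.
PS = (209 − 123)·34.4 = 2958.4.
A perfectly discriminating monopolist sells every unit with P(Q) ≥ MC(Q), so output equals the competitive quantity Q = 68.8. Each buyer pays their reservation price, so CS = 0 and the firm captures all surplus.
PS = ½·(295 − 123)·68.8 = 5916.8.
Change in producer surplus: 5916.8 − 2958.4 = 2958.4.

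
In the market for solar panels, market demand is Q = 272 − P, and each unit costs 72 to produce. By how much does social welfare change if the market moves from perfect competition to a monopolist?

Social welfare falls by 5000

Inverting demand: P = 272 − Q.
Under competition P = MC = 72, so Q = (272 − 72)/1 = 200.
CS = ½·(272 − 72)·200 = 20000; PS = (72 − 72)·200 = 0; TS = 20000.
Monopoly sets MR = MC: 272 − 2Q = 72 ⇒ Q = 100, P = 272 − 100 = 172.
CS = ½·(272 − 172)·100 = 5000; PS = (172 − 72)·100 = 10000; TS = 15000.
Change in social welfare: 15000 − 20000 = −5000.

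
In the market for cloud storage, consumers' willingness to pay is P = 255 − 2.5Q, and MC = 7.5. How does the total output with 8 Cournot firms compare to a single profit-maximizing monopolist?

In a 8-firm Cournot equilibrium, symmetry and the first-order condition give q = (255 − 7.5)/(22.5) = 11. So Q = 88 and P = 35.
A monopolist chooses Q where MR = MC. MR = 255 − 5Q; setting this equal to 7.5 gives Q = 49.5 and P = 131.25.

Cournot: Q = 88; Monopoly: Q = 49.5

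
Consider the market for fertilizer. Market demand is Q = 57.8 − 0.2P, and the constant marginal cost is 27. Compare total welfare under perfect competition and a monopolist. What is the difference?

Total welfare falls by 1716.1

Inverting demand: P = 289 − 5Q.
Competitive firms price at marginal cost: P = 27, giving Q = 52.4.
CS = ½·(289 − 27)·52.4 = 6864.4; PS = (27 − 27)·52.4 = 0; TS = 6864.4.
Monopoly sets MR = MC: 289 − 10Q = 27 ⇒ Q = 26.2, P = 289 − 5·26.2 = 158.
CS = ½·(289 − 158)·26.2 = 1716.1; PS = (158 − 27)·26.2 = 3432.2; TS = 5148.3.
Change in total welfare: 5148.3 − 6864.4 = −1716.1.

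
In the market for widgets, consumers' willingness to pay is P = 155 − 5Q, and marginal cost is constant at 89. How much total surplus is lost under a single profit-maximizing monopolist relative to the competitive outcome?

Perfect competition: P = MC = 89, so 155 − 5Q = 89 and Q = 13.2.
A monopolist chooses Q where MR = MC. MR = 155 − 10Q; setting this equal to 89 gives Q = 6.6 and P = 122.
DWL is the triangle between Q = 6.6 and Q = 13.2: ½·(13.2 − 6.6)·(122 − 89) = 108.9.

DWL = 108.9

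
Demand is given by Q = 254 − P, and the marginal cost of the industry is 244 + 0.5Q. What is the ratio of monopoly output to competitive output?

Inverting demand: P = 254 − Q.
Monopoly sets MR = MC: 254 − 2Q = 244 + 0.5Q ⇒ Q = 4, P = 254 − 4 = 250.
Under competition P = MC: 254 − Q = 244 + 0.5Q ⇒ Q = 20/3, P = 742/3.
Ratio Q_m/Q_c = 4/(20/3) = 0.6.

Q_m/Q_c = 0.6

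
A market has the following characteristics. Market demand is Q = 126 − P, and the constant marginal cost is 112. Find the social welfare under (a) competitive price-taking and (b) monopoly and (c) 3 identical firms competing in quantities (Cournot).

Inverting demand: P = 126 − Q.
Under competition P = MC = 112, so Q = (126 − 112)/1 = 14.
CS = ½·(126 − 112)·14 = 98; PS = (112 − 112)·14 = 0; TS = 98.
Monopoly sets MR = MC: 126 − 2Q = 112 ⇒ Q = 7, P = 126 − 7 = 119.
CS = ½·(126 − 119)·7 = 24.5; PS = (119 − 112)·7 = 49; TS = 73.5.
Cournot with 3 identical firms: the symmetric best-response condition is 126 − 4q = 112. Each firm produces q = 3.5, total output Q = 10.5, price P = 115.5.
CS = ½·(126 − 115.5)·10.5 = 55.125; PS = (115.5 − 112)·10.5 = 36.75; TS = 91.875.

Competition: TS = 98; Monopoly: TS = 73.5; Cournot: TS = 91.875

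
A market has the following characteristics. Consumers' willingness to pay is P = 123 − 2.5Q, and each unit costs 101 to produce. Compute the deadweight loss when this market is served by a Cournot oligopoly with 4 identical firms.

Competitive firms price at marginal cost: P = 101, giving Q = 8.8.
With 4 symmetric Cournot firms, each firm's FOC gives 123 − 12.5q = 101, so q = 1.76, Q = 4·1.76 = 7.04, and P = 105.4.
DWL is the triangle between Q = 7.04 and Q = 8.8: ½·(8.8 − 7.04)·(105.4 − 101) = 3.872.

DWL = 3.872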